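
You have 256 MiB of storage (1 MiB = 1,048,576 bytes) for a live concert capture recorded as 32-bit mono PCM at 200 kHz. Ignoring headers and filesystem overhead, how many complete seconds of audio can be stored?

335 seconds

Uncompressed byte rate = 200,000 × 4 × 1 = 800,000 bytes/s.
Capacity = 256 × 1,048,576 = 268,435,456 bytes.
268,435,456 / 800,000 ≈ 335.54 s → 335 seconds.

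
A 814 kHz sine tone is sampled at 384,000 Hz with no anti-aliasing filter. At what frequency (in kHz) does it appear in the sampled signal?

Nyquist = 384,000/2 = 192,000 Hz; 814,000 Hz exceeds it.
Alias = |814,000 − 2×384,000| = |814,000 − 768,000| = 46,000 Hz = 46 kHz.

46 kHz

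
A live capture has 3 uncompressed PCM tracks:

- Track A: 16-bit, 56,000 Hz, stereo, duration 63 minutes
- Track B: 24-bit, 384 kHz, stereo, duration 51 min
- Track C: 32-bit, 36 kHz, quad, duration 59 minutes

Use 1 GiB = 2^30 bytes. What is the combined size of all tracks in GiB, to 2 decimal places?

9.25 GiB

Track A: 63 minutes = 3,780 s; 56,000 × 3,780 × 2 × 2 = 846,720,000 bytes.
Track B: 51 min = 3,060 s; 384,000 × 3,060 × 3 × 2 = 7,050,240,000 bytes.
Track C: 59 minutes = 3,540 s; 36,000 × 3,540 × 4 × 4 = 2,039,040,000 bytes.
Total = 9,936,000,000 bytes = 9.25 GiB.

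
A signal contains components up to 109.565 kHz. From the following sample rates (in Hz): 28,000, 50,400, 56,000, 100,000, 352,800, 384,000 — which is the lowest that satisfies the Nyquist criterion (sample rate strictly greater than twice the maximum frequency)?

352,800 Hz

Need sample rate > 2 × 109,565 = 219,130 Hz.
Lowest listed rate above 219,130 Hz is 352,800 Hz.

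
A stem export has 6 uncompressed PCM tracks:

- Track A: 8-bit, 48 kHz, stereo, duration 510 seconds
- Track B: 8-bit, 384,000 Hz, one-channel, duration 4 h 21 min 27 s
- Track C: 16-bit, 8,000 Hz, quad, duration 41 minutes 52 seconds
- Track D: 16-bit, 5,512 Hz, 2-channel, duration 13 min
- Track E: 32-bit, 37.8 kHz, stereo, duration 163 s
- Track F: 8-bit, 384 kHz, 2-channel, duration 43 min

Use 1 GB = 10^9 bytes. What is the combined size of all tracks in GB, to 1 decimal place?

8.3 GB

Track A: 48,000 × 510 × 1 × 2 = 48,960,000 bytes.
Track B: 4 h 21 min 27 s = 15,687 s; 384,000 × 15,687 × 1 × 1 = 6,023,808,000 bytes.
Track C: 41 minutes 52 seconds = 2,512 s; 8,000 × 2,512 × 2 × 4 = 160,768,000 bytes.
Track D: 13 min = 780 s; 5,512 × 780 × 2 × 2 = 17,197,440 bytes.
Track E: 37,800 × 163 × 4 × 2 = 49,291,200 bytes.
Track F: 43 min = 2,580 s; 384,000 × 2,580 × 1 × 2 = 1,981,440,000 bytes.
Total = 8,281,464,640 bytes = 8.3 GB.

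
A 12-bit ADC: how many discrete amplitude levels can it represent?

2^12 = 4,096.

4,096 levels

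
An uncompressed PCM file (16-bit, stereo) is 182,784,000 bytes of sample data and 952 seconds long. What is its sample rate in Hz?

Bytes = sample_rate × seconds × bytes_per_sample × channels.
sample_rate = 182,784,000 / (952 × 2 × 2) = 182,784,000 / 3,808 = 48,000 Hz.

48,000 Hz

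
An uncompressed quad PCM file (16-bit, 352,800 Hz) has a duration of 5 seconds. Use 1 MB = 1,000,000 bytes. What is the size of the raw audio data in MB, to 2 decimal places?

Bytes = 352,800 samples/s × 5 s × 2 bytes/sample × 4 ch = 14,112,000 bytes.
14,112,000 / 1,000,000 = 14.11 MB.

14.11 MB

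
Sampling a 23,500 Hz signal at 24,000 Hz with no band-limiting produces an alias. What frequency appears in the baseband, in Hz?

Nyquist = 24,000/2 = 12,000 Hz; 23,500 Hz exceeds it.
Alias = |23,500 − 1×24,000| = |23,500 − 24,000| = 500 Hz.

500 Hz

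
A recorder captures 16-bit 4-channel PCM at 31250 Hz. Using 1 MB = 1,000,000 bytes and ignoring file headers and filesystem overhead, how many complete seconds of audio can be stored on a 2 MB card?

Uncompressed byte rate = 31,250 × 2 × 4 = 250,000 bytes/s.
Capacity = 2 × 1,000,000 = 2,000,000 bytes.
2,000,000 / 250,000 ≈ 8 s → 8 seconds.

8 seconds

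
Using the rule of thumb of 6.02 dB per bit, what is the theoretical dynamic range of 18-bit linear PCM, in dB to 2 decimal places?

108.36 dB

18 × 6.02 = 108.36 dB.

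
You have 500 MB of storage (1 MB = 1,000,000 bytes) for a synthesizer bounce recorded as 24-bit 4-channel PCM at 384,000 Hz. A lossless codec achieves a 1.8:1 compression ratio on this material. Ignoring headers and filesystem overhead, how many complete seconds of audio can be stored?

195 seconds

Uncompressed byte rate = 384,000 × 3 × 4 = 4,608,000 bytes/s.
After 1.8:1 compression, effective rate ≈ 2560000 bytes/s.
Capacity = 500 × 1,000,000 = 500,000,000 bytes.
500,000,000 / effective rate ≈ 195.31 s → 195 seconds.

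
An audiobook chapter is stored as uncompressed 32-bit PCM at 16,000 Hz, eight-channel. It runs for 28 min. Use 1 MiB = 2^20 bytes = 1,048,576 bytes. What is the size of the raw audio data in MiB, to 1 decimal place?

Duration = 28 min = 1,680 s.
Bytes = 16,000 samples/s × 1,680 s × 4 bytes/sample × 8 ch = 860,160,000 bytes.
860,160,000 / 1,048,576 = 820.3 MiB.

820.3 MiB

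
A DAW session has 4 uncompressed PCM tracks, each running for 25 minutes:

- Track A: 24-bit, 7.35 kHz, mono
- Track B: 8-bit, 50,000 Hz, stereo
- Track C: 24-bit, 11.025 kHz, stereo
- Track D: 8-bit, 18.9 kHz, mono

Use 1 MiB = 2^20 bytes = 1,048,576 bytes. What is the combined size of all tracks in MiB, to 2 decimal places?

296.26 MiB

25 minutes = 1,500 s.
Track A: 7,350 × 1,500 × 3 × 1 = 33,075,000 bytes.
Track B: 50,000 × 1,500 × 1 × 2 = 150,000,000 bytes.
Track C: 11,025 × 1,500 × 3 × 2 = 99,225,000 bytes.
Track D: 18,900 × 1,500 × 1 × 1 = 28,350,000 bytes.
Total = 310,650,000 bytes = 296.26 MiB.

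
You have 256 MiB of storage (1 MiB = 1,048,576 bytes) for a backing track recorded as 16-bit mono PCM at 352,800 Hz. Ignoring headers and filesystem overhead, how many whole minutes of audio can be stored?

6 minutes

Uncompressed byte rate = 352,800 × 2 × 1 = 705,600 bytes/s.
Capacity = 256 × 1,048,576 = 268,435,456 bytes.
268,435,456 / 705,600 ≈ 380.44 s → 6 minutes.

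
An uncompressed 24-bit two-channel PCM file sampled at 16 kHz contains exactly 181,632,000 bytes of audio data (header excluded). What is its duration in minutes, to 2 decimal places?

31.53 minutes

Byte rate = 16,000 × 3 × 2 = 96,000 bytes/s.
Duration = 181,632,000 / 96,000 = 1,892 s.
1,892 s / 60 = 31.53 minutes.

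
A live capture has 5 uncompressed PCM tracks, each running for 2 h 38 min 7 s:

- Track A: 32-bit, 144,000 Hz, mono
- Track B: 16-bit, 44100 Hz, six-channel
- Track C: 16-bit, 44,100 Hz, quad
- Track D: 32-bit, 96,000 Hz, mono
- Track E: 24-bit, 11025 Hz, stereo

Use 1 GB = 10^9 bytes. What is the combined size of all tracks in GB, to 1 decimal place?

2 h 38 min 7 s = 9,487 s.
Track A: 144,000 × 9,487 × 4 × 1 = 5,464,512,000 bytes.
Track B: 44,100 × 9,487 × 2 × 6 = 5,020,520,400 bytes.
Track C: 44,100 × 9,487 × 2 × 4 = 3,347,013,600 bytes.
Track D: 96,000 × 9,487 × 4 × 1 = 3,643,008,000 bytes.
Track E: 11,025 × 9,487 × 3 × 2 = 627,565,050 bytes.
Total = 18,102,619,050 bytes = 18.1 GB.

18.1 GB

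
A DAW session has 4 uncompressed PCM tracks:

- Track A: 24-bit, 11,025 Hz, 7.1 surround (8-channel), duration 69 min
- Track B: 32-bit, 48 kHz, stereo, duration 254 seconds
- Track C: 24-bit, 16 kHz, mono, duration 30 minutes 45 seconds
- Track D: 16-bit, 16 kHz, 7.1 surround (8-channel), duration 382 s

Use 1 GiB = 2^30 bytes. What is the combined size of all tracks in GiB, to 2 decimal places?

1.28 GiB

Track A: 69 min = 4,140 s; 11,025 × 4,140 × 3 × 8 = 1,095,444,000 bytes.
Track B: 48,000 × 254 × 4 × 2 = 97,536,000 bytes.
Track C: 30 minutes 45 seconds = 1,845 s; 16,000 × 1,845 × 3 × 1 = 88,560,000 bytes.
Track D: 16,000 × 382 × 2 × 8 = 97,792,000 bytes.
Total = 1,379,332,000 bytes = 1.28 GiB.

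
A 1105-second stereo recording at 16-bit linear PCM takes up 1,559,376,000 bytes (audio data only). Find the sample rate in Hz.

Bytes = sample_rate × seconds × bytes_per_sample × channels.
sample_rate = 1,559,376,000 / (1,105 × 2 × 2) = 1,559,376,000 / 4,420 = 352,800 Hz.

352,800 Hz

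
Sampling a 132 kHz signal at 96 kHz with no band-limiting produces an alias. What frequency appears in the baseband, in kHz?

36 kHz

Nyquist = 96,000/2 = 48,000 Hz; 132,000 Hz exceeds it.
Alias = |132,000 − 1×96,000| = |132,000 − 96,000| = 36,000 Hz = 36 kHz.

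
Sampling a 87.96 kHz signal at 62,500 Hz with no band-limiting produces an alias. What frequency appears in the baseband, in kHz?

25.46 kHz

Nyquist = 62,500/2 = 31,250 Hz; 87,960 Hz exceeds it.
Alias = |87,960 − 1×62,500| = |87,960 − 62,500| = 25,460 Hz = 25.46 kHz.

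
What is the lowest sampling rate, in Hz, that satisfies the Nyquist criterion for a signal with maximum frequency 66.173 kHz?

Minimum sample rate = 2 × 66,173 Hz = 132,346 Hz.

132,346 Hz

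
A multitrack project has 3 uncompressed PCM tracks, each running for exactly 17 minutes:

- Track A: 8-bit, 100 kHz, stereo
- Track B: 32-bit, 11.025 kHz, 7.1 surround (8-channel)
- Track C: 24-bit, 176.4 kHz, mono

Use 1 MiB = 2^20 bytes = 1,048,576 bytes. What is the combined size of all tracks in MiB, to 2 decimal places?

exactly 17 minutes = 1,020 s.
Track A: 100,000 × 1,020 × 1 × 2 = 204,000,000 bytes.
Track B: 11,025 × 1,020 × 4 × 8 = 359,856,000 bytes.
Track C: 176,400 × 1,020 × 3 × 1 = 539,784,000 bytes.
Total = 1,103,640,000 bytes = 1052.51 MiB.

1052.51 MiB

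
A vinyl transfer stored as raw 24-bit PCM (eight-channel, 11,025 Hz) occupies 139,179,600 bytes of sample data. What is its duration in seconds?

526 seconds

Byte rate = 11,025 × 3 × 8 = 264,600 bytes/s.
Duration = 139,179,600 / 264,600 = 526 s.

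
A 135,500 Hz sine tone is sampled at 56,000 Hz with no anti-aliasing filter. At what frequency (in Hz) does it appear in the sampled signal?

Nyquist = 56,000/2 = 28,000 Hz; 135,500 Hz exceeds it.
Alias = |135,500 − 2×56,000| = |135,500 − 112,000| = 23,500 Hz.

23,500 Hz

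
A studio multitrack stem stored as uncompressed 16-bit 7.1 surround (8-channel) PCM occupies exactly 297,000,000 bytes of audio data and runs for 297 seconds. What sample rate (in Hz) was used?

62,500 Hz

Bytes = sample_rate × seconds × bytes_per_sample × channels.
sample_rate = 297,000,000 / (297 × 2 × 8) = 297,000,000 / 4,752 = 62,500 Hz.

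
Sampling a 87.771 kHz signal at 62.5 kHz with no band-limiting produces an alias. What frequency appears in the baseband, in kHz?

Nyquist = 62,500/2 = 31,250 Hz; 87,771 Hz exceeds it.
Alias = |87,771 − 1×62,500| = |87,771 − 62,500| = 25,271 Hz = 25.271 kHz.

25.271 kHz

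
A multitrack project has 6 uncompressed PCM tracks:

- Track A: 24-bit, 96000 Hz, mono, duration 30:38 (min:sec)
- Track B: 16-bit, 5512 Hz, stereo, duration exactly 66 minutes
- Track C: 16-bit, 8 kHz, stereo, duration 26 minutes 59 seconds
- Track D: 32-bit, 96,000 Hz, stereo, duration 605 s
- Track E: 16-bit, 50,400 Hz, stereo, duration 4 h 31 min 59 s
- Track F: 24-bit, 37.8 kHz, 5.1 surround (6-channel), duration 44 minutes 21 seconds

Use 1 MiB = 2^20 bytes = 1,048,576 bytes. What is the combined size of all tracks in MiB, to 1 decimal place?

5944.8 MiB

Track A: 30:38 (min:sec) = 1,838 s; 96,000 × 1,838 × 3 × 1 = 529,344,000 bytes.
Track B: exactly 66 minutes = 3,960 s; 5,512 × 3,960 × 2 × 2 = 87,310,080 bytes.
Track C: 26 minutes 59 seconds = 1,619 s; 8,000 × 1,619 × 2 × 2 = 51,808,000 bytes.
Track D: 96,000 × 605 × 4 × 2 = 464,640,000 bytes.
Track E: 4 h 31 min 59 s = 16,319 s; 50,400 × 16,319 × 2 × 2 = 3,289,910,400 bytes.
Track F: 44 minutes 21 seconds = 2,661 s; 37,800 × 2,661 × 3 × 6 = 1,810,544,400 bytes.
Total = 6,233,556,880 bytes = 5944.8 MiB.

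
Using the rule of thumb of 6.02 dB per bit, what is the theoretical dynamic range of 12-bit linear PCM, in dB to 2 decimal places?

12 × 6.02 = 72.24 dB.

72.24 dB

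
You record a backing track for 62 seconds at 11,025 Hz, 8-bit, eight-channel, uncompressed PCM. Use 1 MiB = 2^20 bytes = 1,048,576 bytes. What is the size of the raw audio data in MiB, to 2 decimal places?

5.22 MiB

Bytes = 11,025 samples/s × 62 s × 1 bytes/sample × 8 ch = 5,468,400 bytes.
5,468,400 / 1,048,576 = 5.22 MiB.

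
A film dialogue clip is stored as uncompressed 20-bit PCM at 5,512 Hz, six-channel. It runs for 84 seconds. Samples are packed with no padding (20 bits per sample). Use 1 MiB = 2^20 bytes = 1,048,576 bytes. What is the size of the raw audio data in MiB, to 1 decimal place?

Bits = 5,512 × 84 × 20 × 6 = 55,560,960 bits = 6,945,120 bytes.
6,945,120 / 1,048,576 = 6.6 MiB.

6.6 MiB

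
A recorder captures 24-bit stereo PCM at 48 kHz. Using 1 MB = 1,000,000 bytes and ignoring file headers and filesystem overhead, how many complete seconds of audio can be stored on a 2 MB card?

6 seconds

Uncompressed byte rate = 48,000 × 3 × 2 = 288,000 bytes/s.
Capacity = 2 × 1,000,000 = 2,000,000 bytes.
2,000,000 / 288,000 ≈ 6.94 s → 6 seconds.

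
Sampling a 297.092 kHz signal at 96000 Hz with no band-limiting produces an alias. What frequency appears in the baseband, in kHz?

Nyquist = 96,000/2 = 48,000 Hz; 297,092 Hz exceeds it.
Alias = |297,092 − 3×96,000| = |297,092 − 288,000| = 9,092 Hz = 9.092 kHz.

9.092 kHz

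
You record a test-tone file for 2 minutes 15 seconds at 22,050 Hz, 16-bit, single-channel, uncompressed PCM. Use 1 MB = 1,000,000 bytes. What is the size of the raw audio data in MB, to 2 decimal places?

Duration = 2 minutes 15 seconds = 135 s.
Bytes = 22,050 samples/s × 135 s × 2 bytes/sample × 1 ch = 5,953,500 bytes.
5,953,500 / 1,000,000 = 5.95 MB.

5.95 MB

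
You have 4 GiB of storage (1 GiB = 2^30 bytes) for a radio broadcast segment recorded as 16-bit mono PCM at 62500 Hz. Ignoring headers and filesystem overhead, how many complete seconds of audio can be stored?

34,359 seconds

Uncompressed byte rate = 62,500 × 2 × 1 = 125,000 bytes/s.
Capacity = 4 × 1,073,741,824 = 4,294,967,296 bytes.
4,294,967,296 / 125,000 ≈ 34359.74 s → 34,359 seconds.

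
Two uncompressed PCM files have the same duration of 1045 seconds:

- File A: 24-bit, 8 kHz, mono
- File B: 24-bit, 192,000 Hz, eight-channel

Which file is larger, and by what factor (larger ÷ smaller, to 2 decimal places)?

File A: 8,000 × 3 × 1 = 24,000 bytes/s.
File B: 192,000 × 3 × 8 = 4,608,000 bytes/s.
File B is larger; ratio = 4,815,360,000 / 25,080,000 = 192.00.

File B, by a factor of 192.00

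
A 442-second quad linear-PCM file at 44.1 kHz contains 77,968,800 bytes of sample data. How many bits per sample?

Bytes per sample = 77,968,800 / (44,100 × 442 × 4) = 77,968,800 / 77,968,800 = 1.
Bit depth = 1 × 8 = 8 bits.

8 bits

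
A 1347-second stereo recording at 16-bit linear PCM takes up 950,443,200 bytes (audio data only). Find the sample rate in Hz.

Bytes = sample_rate × seconds × bytes_per_sample × channels.
sample_rate = 950,443,200 / (1,347 × 2 × 2) = 950,443,200 / 5,388 = 176,400 Hz.

176,400 Hz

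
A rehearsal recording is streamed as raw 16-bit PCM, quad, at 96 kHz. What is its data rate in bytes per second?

Bit rate = 96,000 × 16 × 4 = 6,144,000 bits/s.
6,144,000 / 8 = 768,000 bytes/s.

768,000 bytes/s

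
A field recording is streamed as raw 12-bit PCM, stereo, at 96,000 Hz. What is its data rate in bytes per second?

288,000 bytes/s

Bit rate = 96,000 × 12 × 2 = 2,304,000 bits/s.
2,304,000 / 8 = 288,000 bytes/s.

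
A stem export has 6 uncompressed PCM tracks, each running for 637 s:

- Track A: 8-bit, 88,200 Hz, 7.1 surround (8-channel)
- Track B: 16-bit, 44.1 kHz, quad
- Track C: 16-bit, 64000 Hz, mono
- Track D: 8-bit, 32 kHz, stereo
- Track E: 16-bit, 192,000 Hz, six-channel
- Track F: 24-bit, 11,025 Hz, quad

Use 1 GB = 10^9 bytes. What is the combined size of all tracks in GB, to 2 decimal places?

2.35 GB

Track A: 88,200 × 637 × 1 × 8 = 449,467,200 bytes.
Track B: 44,100 × 637 × 2 × 4 = 224,733,600 bytes.
Track C: 64,000 × 637 × 2 × 1 = 81,536,000 bytes.
Track D: 32,000 × 637 × 1 × 2 = 40,768,000 bytes.
Track E: 192,000 × 637 × 2 × 6 = 1,467,648,000 bytes.
Track F: 11,025 × 637 × 3 × 4 = 84,275,100 bytes.
Total = 2,348,427,900 bytes = 2.35 GB.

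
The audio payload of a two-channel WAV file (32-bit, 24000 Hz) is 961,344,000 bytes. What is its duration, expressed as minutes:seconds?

Byte rate = 24,000 × 4 × 2 = 192,000 bytes/s.
Duration = 961,344,000 / 192,000 = 5,007 s.
5,007 s = 83:27.

83:27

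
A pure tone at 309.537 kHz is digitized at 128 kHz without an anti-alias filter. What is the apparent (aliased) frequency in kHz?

Nyquist = 128,000/2 = 64,000 Hz; 309,537 Hz exceeds it.
Alias = |309,537 − 2×128,000| = |309,537 − 256,000| = 53,537 Hz = 53.537 kHz.

53.537 kHz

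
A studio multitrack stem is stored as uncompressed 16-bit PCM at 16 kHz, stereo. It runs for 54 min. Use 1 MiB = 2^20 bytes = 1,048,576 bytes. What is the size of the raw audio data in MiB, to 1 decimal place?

Duration = 54 min = 3,240 s.
Bytes = 16,000 samples/s × 3,240 s × 2 bytes/sample × 2 ch = 207,360,000 bytes.
207,360,000 / 1,048,576 = 197.8 MiB.

197.8 MiB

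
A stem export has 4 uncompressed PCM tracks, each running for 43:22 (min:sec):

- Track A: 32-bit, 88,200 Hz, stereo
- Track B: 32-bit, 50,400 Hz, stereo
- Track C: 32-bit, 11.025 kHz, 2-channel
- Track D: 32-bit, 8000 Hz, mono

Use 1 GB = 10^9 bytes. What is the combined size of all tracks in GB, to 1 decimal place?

3.2 GB

43:22 (min:sec) = 2,602 s.
Track A: 88,200 × 2,602 × 4 × 2 = 1,835,971,200 bytes.
Track B: 50,400 × 2,602 × 4 × 2 = 1,049,126,400 bytes.
Track C: 11,025 × 2,602 × 4 × 2 = 229,496,400 bytes.
Track D: 8,000 × 2,602 × 4 × 1 = 83,264,000 bytes.
Total = 3,197,858,000 bytes = 3.2 GB.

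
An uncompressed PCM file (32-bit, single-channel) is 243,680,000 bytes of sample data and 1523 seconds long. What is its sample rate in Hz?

Bytes = sample_rate × seconds × bytes_per_sample × channels.
sample_rate = 243,680,000 / (1,523 × 4 × 1) = 243,680,000 / 6,092 = 40,000 Hz.

40,000 Hz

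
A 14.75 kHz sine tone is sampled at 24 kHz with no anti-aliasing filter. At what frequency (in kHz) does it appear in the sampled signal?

9.25 kHz

Nyquist = 24,000/2 = 12,000 Hz; 14,750 Hz exceeds it.
Alias = |14,750 − 1×24,000| = |14,750 − 24,000| = 9,250 Hz = 9.25 kHz.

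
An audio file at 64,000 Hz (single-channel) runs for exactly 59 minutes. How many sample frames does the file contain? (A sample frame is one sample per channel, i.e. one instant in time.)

exactly 59 minutes = 3,540 s.
64,000 samples/s × 3,540 s = 226,560,000 frames.

226,560,000 sample frames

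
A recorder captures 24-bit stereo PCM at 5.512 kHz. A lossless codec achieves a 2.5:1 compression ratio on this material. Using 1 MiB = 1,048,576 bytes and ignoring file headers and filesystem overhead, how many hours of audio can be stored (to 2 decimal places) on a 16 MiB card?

Uncompressed byte rate = 5,512 × 3 × 2 = 33,072 bytes/s.
After 2.5:1 compression, effective rate ≈ 13228.8 bytes/s.
Capacity = 16 × 1,048,576 = 16,777,216 bytes.
16,777,216 / effective rate ≈ 1268.23 s → 0.35 hours.

0.35 hours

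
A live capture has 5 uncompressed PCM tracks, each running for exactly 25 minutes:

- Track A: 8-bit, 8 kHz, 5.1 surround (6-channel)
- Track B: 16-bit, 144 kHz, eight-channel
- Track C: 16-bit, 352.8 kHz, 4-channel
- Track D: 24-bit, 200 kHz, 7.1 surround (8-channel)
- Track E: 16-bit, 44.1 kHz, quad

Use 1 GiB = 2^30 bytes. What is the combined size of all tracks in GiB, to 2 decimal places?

14.43 GiB

exactly 25 minutes = 1,500 s.
Track A: 8,000 × 1,500 × 1 × 6 = 72,000,000 bytes.
Track B: 144,000 × 1,500 × 2 × 8 = 3,456,000,000 bytes.
Track C: 352,800 × 1,500 × 2 × 4 = 4,233,600,000 bytes.
Track D: 200,000 × 1,500 × 3 × 8 = 7,200,000,000 bytes.
Track E: 44,100 × 1,500 × 2 × 4 = 529,200,000 bytes.
Total = 15,490,800,000 bytes = 14.43 GiB.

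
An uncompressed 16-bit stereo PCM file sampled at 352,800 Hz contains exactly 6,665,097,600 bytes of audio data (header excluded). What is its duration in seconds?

4,723 seconds

Byte rate = 352,800 × 2 × 2 = 1,411,200 bytes/s.
Duration = 6,665,097,600 / 1,411,200 = 4,723 s.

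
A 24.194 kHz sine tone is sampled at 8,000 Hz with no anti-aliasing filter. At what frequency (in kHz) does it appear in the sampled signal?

0.194 kHz

Nyquist = 8,000/2 = 4,000 Hz; 24,194 Hz exceeds it.
Alias = |24,194 − 3×8,000| = |24,194 − 24,000| = 194 Hz = 0.194 kHz.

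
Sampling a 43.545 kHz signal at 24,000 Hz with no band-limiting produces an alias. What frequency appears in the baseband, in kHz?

Nyquist = 24,000/2 = 12,000 Hz; 43,545 Hz exceeds it.
Alias = |43,545 − 2×24,000| = |43,545 − 48,000| = 4,455 Hz = 4.455 kHz.

4.455 kHz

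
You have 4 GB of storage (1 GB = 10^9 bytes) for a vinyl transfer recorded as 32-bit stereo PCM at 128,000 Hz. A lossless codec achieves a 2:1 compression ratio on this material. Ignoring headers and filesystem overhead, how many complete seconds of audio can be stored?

Uncompressed byte rate = 128,000 × 4 × 2 = 1,024,000 bytes/s.
After 2:1 compression, effective rate ≈ 512000 bytes/s.
Capacity = 4 × 1,000,000,000 = 4,000,000,000 bytes.
4,000,000,000 / effective rate ≈ 7812.5 s → 7,812 seconds.

7,812 seconds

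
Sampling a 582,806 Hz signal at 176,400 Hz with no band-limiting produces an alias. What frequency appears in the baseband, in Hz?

Nyquist = 176,400/2 = 88,200 Hz; 582,806 Hz exceeds it.
Alias = |582,806 − 3×176,400| = |582,806 − 529,200| = 53,606 Hz.

53,606 Hz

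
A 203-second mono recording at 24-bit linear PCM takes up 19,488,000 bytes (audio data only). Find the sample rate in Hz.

Bytes = sample_rate × seconds × bytes_per_sample × channels.
sample_rate = 19,488,000 / (203 × 3 × 1) = 19,488,000 / 609 = 32,000 Hz.

32,000 Hz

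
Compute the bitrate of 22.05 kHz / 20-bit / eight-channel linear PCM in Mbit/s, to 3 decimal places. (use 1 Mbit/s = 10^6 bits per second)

Bit rate = 22,050 × 20 × 8 = 3,528,000 bits/s.
= 3.528 Mbit/s.

3.528 Mbit/s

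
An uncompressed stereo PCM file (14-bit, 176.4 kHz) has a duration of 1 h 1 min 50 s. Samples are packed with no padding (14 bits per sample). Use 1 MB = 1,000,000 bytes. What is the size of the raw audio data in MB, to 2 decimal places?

2290.55 MB

Duration = 1 h 1 min 50 s = 3,710 s.
Bits = 176,400 × 3,710 × 14 × 2 = 18,324,432,000 bits = 2,290,554,000 bytes.
2,290,554,000 / 1,000,000 = 2290.55 MB.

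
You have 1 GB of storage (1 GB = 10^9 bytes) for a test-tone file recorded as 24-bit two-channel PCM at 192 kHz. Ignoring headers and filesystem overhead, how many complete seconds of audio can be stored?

868 seconds

Uncompressed byte rate = 192,000 × 3 × 2 = 1,152,000 bytes/s.
Capacity = 1 × 1,000,000,000 = 1,000,000,000 bytes.
1,000,000,000 / 1,152,000 ≈ 868.06 s → 868 seconds.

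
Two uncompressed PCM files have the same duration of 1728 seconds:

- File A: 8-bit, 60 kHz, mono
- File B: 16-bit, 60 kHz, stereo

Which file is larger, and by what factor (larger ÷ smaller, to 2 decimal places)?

File B, by a factor of 4.00

File A: 60,000 × 1 × 1 = 60,000 bytes/s.
File B: 60,000 × 2 × 2 = 240,000 bytes/s.
File B is larger; ratio = 414,720,000 / 103,680,000 = 4.00.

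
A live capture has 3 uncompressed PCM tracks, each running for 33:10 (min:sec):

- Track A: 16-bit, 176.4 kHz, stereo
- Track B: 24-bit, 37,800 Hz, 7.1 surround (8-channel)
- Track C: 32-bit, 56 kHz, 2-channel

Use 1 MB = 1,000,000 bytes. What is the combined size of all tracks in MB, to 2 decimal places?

4100.99 MB

33:10 (min:sec) = 1,990 s.
Track A: 176,400 × 1,990 × 2 × 2 = 1,404,144,000 bytes.
Track B: 37,800 × 1,990 × 3 × 8 = 1,805,328,000 bytes.
Track C: 56,000 × 1,990 × 4 × 2 = 891,520,000 bytes.
Total = 4,100,992,000 bytes = 4100.99 MB.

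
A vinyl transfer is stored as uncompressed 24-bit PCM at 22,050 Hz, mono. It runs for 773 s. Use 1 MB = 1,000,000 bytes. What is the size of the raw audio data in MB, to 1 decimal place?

Bytes = 22,050 samples/s × 773 s × 3 bytes/sample × 1 ch = 51,133,950 bytes.
51,133,950 / 1,000,000 = 51.1 MB.

51.1 MB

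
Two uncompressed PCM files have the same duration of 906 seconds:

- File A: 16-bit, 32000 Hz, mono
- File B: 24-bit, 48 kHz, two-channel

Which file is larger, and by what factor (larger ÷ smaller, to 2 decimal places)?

File B, by a factor of 4.50

File A: 32,000 × 2 × 1 = 64,000 bytes/s.
File B: 48,000 × 3 × 2 = 288,000 bytes/s.
File B is larger; ratio = 260,928,000 / 57,984,000 = 4.50.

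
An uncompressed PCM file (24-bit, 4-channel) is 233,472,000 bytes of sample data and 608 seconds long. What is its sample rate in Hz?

32,000 Hz

Bytes = sample_rate × seconds × bytes_per_sample × channels.
sample_rate = 233,472,000 / (608 × 3 × 4) = 233,472,000 / 7,296 = 32,000 Hz.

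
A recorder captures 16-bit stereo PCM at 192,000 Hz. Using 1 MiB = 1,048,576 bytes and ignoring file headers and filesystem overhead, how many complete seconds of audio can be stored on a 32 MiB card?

43 seconds

Uncompressed byte rate = 192,000 × 2 × 2 = 768,000 bytes/s.
Capacity = 32 × 1,048,576 = 33,554,432 bytes.
33,554,432 / 768,000 ≈ 43.69 s → 43 seconds.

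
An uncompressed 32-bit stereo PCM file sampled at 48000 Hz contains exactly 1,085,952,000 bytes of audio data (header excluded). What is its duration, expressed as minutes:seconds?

Byte rate = 48,000 × 4 × 2 = 384,000 bytes/s.
Duration = 1,085,952,000 / 384,000 = 2,828 s.
2,828 s = 47:08.

47:08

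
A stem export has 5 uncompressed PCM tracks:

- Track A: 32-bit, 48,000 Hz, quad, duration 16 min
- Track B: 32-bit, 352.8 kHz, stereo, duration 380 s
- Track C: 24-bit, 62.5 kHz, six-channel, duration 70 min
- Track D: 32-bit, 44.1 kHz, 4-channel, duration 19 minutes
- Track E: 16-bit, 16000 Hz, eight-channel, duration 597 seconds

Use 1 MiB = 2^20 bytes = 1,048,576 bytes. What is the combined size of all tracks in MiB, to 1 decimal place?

7144.9 MiB

Track A: 16 min = 960 s; 48,000 × 960 × 4 × 4 = 737,280,000 bytes.
Track B: 352,800 × 380 × 4 × 2 = 1,072,512,000 bytes.
Track C: 70 min = 4,200 s; 62,500 × 4,200 × 3 × 6 = 4,725,000,000 bytes.
Track D: 19 minutes = 1,140 s; 44,100 × 1,140 × 4 × 4 = 804,384,000 bytes.
Track E: 16,000 × 597 × 2 × 8 = 152,832,000 bytes.
Total = 7,492,008,000 bytes = 7144.9 MiB.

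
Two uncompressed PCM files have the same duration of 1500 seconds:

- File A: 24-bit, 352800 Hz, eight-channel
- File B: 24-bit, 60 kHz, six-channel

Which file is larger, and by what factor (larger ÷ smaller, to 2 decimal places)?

File A, by a factor of 7.84

File A: 352,800 × 3 × 8 = 8,467,200 bytes/s.
File B: 60,000 × 3 × 6 = 1,080,000 bytes/s.
File A is larger; ratio = 12,700,800,000 / 1,620,000,000 = 7.84.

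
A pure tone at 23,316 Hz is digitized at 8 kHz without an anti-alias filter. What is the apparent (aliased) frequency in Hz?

684 Hz

Nyquist = 8,000/2 = 4,000 Hz; 23,316 Hz exceeds it.
Alias = |23,316 − 3×8,000| = |23,316 − 24,000| = 684 Hz.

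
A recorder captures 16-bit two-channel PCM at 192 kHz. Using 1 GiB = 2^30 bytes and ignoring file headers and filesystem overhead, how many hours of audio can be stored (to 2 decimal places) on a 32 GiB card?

12.43 hours

Uncompressed byte rate = 192,000 × 2 × 2 = 768,000 bytes/s.
Capacity = 32 × 1,073,741,824 = 34,359,738,368 bytes.
34,359,738,368 / 768,000 ≈ 44739.24 s → 12.43 hours.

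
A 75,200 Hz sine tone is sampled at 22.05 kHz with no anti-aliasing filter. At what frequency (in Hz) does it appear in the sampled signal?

9,050 Hz

Nyquist = 22,050/2 = 11,025 Hz; 75,200 Hz exceeds it.
Alias = |75,200 − 3×22,050| = |75,200 − 66,150| = 9,050 Hz.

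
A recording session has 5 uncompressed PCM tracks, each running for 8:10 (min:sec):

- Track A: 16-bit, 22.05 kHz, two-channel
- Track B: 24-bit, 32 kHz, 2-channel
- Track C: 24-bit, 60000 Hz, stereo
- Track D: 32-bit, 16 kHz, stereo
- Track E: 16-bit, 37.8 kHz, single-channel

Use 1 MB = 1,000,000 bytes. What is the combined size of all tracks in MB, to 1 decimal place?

413.5 MB

8:10 (min:sec) = 490 s.
Track A: 22,050 × 490 × 2 × 2 = 43,218,000 bytes.
Track B: 32,000 × 490 × 3 × 2 = 94,080,000 bytes.
Track C: 60,000 × 490 × 3 × 2 = 176,400,000 bytes.
Track D: 16,000 × 490 × 4 × 2 = 62,720,000 bytes.
Track E: 37,800 × 490 × 2 × 1 = 37,044,000 bytes.
Total = 413,462,000 bytes = 413.5 MB.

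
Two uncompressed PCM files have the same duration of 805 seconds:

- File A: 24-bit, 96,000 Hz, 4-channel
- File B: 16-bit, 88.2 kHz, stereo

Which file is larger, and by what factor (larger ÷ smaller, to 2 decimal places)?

File A: 96,000 × 3 × 4 = 1,152,000 bytes/s.
File B: 88,200 × 2 × 2 = 352,800 bytes/s.
File A is larger; ratio = 927,360,000 / 284,004,000 = 3.27.

File A, by a factor of 3.27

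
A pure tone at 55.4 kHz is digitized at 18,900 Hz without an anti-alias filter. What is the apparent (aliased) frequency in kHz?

Nyquist = 18,900/2 = 9,450 Hz; 55,400 Hz exceeds it.
Alias = |55,400 − 3×18,900| = |55,400 − 56,700| = 1,300 Hz = 1.3 kHz.

1.3 kHz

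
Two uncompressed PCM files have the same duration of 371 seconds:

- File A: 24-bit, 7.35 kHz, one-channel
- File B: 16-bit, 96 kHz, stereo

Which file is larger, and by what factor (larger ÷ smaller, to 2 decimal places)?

File B, by a factor of 17.41

File A: 7,350 × 3 × 1 = 22,050 bytes/s.
File B: 96,000 × 2 × 2 = 384,000 bytes/s.
File B is larger; ratio = 142,464,000 / 8,180,550 = 17.41.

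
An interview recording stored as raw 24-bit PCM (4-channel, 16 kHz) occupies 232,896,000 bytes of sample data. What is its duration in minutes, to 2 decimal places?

Byte rate = 16,000 × 3 × 4 = 192,000 bytes/s.
Duration = 232,896,000 / 192,000 = 1,213 s.
1,213 s / 60 = 20.22 minutes.

20.22 minutes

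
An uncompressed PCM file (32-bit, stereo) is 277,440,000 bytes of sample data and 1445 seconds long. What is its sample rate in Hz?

Bytes = sample_rate × seconds × bytes_per_sample × channels.
sample_rate = 277,440,000 / (1,445 × 4 × 2) = 277,440,000 / 11,560 = 24,000 Hz.

24,000 Hz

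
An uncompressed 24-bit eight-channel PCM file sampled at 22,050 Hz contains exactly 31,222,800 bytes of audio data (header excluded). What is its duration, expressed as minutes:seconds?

Byte rate = 22,050 × 3 × 8 = 529,200 bytes/s.
Duration = 31,222,800 / 529,200 = 59 s.
59 s = 0:59.

0:59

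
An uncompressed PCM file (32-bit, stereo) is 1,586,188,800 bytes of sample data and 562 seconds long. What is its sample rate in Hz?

Bytes = sample_rate × seconds × bytes_per_sample × channels.
sample_rate = 1,586,188,800 / (562 × 4 × 2) = 1,586,188,800 / 4,496 = 352,800 Hz.

352,800 Hz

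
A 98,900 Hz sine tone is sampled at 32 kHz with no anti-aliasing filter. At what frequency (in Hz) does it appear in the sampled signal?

Nyquist = 32,000/2 = 16,000 Hz; 98,900 Hz exceeds it.
Alias = |98,900 − 3×32,000| = |98,900 − 96,000| = 2,900 Hz.

2,900 Hz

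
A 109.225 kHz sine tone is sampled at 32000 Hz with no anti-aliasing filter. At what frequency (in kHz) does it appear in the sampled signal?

Nyquist = 32,000/2 = 16,000 Hz; 109,225 Hz exceeds it.
Alias = |109,225 − 3×32,000| = |109,225 − 96,000| = 13,225 Hz = 13.225 kHz.

13.225 kHz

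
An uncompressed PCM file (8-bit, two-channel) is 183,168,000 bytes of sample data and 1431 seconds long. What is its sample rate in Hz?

64,000 Hz

Bytes = sample_rate × seconds × bytes_per_sample × channels.
sample_rate = 183,168,000 / (1,431 × 1 × 2) = 183,168,000 / 2,862 = 64,000 Hz.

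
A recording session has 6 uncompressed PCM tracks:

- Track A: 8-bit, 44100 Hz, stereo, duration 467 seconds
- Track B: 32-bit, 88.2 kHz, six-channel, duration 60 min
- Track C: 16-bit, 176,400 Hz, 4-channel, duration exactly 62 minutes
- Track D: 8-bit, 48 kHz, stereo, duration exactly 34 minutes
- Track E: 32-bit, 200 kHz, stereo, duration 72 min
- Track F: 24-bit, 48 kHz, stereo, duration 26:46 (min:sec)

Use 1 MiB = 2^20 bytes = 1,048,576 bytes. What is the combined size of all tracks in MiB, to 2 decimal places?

19532.87 MiB

Track A: 44,100 × 467 × 1 × 2 = 41,189,400 bytes.
Track B: 60 min = 3,600 s; 88,200 × 3,600 × 4 × 6 = 7,620,480,000 bytes.
Track C: exactly 62 minutes = 3,720 s; 176,400 × 3,720 × 2 × 4 = 5,249,664,000 bytes.
Track D: exactly 34 minutes = 2,040 s; 48,000 × 2,040 × 1 × 2 = 195,840,000 bytes.
Track E: 72 min = 4,320 s; 200,000 × 4,320 × 4 × 2 = 6,912,000,000 bytes.
Track F: 26:46 (min:sec) = 1,606 s; 48,000 × 1,606 × 3 × 2 = 462,528,000 bytes.
Total = 20,481,701,400 bytes = 19532.87 MiB.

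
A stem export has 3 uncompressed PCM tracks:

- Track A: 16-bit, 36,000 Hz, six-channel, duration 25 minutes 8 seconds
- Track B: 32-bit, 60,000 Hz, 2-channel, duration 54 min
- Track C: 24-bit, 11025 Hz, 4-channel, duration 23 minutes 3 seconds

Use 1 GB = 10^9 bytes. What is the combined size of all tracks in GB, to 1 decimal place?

2.4 GB

Track A: 25 minutes 8 seconds = 1,508 s; 36,000 × 1,508 × 2 × 6 = 651,456,000 bytes.
Track B: 54 min = 3,240 s; 60,000 × 3,240 × 4 × 2 = 1,555,200,000 bytes.
Track C: 23 minutes 3 seconds = 1,383 s; 11,025 × 1,383 × 3 × 4 = 182,970,900 bytes.
Total = 2,389,626,900 bytes = 2.4 GB.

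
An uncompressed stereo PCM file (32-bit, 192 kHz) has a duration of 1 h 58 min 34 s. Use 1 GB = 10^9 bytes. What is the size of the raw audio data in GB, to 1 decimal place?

Duration = 1 h 58 min 34 s = 7,114 s.
Bytes = 192,000 samples/s × 7,114 s × 4 bytes/sample × 2 ch = 10,927,104,000 bytes.
10,927,104,000 / 1,000,000,000 = 10.9 GB.

10.9 GB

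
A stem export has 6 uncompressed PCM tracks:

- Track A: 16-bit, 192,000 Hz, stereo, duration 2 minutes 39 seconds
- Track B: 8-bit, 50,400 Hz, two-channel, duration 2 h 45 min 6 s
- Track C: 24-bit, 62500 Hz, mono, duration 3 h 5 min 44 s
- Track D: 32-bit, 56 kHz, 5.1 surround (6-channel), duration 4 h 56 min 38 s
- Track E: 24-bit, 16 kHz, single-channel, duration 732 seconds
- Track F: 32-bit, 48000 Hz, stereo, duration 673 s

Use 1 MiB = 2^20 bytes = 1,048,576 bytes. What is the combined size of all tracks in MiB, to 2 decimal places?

26153.77 MiB

Track A: 2 minutes 39 seconds = 159 s; 192,000 × 159 × 2 × 2 = 122,112,000 bytes.
Track B: 2 h 45 min 6 s = 9,906 s; 50,400 × 9,906 × 1 × 2 = 998,524,800 bytes.
Track C: 3 h 5 min 44 s = 11,144 s; 62,500 × 11,144 × 3 × 1 = 2,089,500,000 bytes.
Track D: 4 h 56 min 38 s = 17,798 s; 56,000 × 17,798 × 4 × 6 = 23,920,512,000 bytes.
Track E: 16,000 × 732 × 3 × 1 = 35,136,000 bytes.
Track F: 48,000 × 673 × 4 × 2 = 258,432,000 bytes.
Total = 27,424,216,800 bytes = 26153.77 MiB.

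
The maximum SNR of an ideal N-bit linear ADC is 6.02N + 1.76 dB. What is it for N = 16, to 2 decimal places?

98.08 dB

6.02 × 16 + 1.76 = 98.08 dB.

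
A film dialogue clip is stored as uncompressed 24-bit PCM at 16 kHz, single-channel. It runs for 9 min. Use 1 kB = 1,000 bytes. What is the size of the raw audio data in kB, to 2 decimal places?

Duration = 9 min = 540 s.
Bytes = 16,000 samples/s × 540 s × 3 bytes/sample × 1 ch = 25,920,000 bytes.
25,920,000 / 1,000 = 25920.00 kB.

25920.00 kB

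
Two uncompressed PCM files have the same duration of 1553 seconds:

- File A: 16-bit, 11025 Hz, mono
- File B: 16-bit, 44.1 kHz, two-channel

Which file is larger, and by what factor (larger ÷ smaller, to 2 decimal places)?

File A: 11,025 × 2 × 1 = 22,050 bytes/s.
File B: 44,100 × 2 × 2 = 176,400 bytes/s.
File B is larger; ratio = 273,949,200 / 34,243,650 = 8.00.

File B, by a factor of 8.00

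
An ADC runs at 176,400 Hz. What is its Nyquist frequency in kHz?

Nyquist frequency = sample rate / 2 = 176,400 / 2 = 88.2 kHz.

88.2 kHz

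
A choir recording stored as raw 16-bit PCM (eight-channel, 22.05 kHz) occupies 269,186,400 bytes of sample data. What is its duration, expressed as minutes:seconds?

Byte rate = 22,050 × 2 × 8 = 352,800 bytes/s.
Duration = 269,186,400 / 352,800 = 763 s.
763 s = 12:43.

12:43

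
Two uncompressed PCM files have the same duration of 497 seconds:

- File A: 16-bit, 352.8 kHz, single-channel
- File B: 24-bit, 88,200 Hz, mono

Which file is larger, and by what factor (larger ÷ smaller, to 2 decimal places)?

File A: 352,800 × 2 × 1 = 705,600 bytes/s.
File B: 88,200 × 3 × 1 = 264,600 bytes/s.
File A is larger; ratio = 350,683,200 / 131,506,200 = 2.67.

File A, by a factor of 2.67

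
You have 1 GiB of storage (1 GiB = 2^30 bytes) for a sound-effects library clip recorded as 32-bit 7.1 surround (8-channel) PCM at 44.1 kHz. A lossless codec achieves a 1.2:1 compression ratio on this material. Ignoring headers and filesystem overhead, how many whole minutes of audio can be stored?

Uncompressed byte rate = 44,100 × 4 × 8 = 1,411,200 bytes/s.
After 1.2:1 compression, effective rate ≈ 1176000 bytes/s.
Capacity = 1 × 1,073,741,824 = 1,073,741,824 bytes.
1,073,741,824 / effective rate ≈ 913.05 s → 15 minutes.

15 minutes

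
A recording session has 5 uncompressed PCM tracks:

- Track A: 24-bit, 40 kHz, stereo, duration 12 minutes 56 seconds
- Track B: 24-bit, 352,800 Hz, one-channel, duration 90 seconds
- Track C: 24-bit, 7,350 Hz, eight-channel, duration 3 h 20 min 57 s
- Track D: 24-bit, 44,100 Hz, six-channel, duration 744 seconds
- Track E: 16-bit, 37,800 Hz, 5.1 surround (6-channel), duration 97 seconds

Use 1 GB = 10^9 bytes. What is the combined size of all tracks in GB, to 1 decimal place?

3.0 GB

Track A: 12 minutes 56 seconds = 776 s; 40,000 × 776 × 3 × 2 = 186,240,000 bytes.
Track B: 352,800 × 90 × 3 × 1 = 95,256,000 bytes.
Track C: 3 h 20 min 57 s = 12,057 s; 7,350 × 12,057 × 3 × 8 = 2,126,854,800 bytes.
Track D: 44,100 × 744 × 3 × 6 = 590,587,200 bytes.
Track E: 37,800 × 97 × 2 × 6 = 43,999,200 bytes.
Total = 3,042,937,200 bytes = 3.0 GB.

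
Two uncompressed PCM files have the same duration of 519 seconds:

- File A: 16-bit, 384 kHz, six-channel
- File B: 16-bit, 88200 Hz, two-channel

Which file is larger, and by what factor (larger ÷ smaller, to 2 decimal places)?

File A, by a factor of 13.06

File A: 384,000 × 2 × 6 = 4,608,000 bytes/s.
File B: 88,200 × 2 × 2 = 352,800 bytes/s.
File A is larger; ratio = 2,391,552,000 / 183,103,200 = 13.06.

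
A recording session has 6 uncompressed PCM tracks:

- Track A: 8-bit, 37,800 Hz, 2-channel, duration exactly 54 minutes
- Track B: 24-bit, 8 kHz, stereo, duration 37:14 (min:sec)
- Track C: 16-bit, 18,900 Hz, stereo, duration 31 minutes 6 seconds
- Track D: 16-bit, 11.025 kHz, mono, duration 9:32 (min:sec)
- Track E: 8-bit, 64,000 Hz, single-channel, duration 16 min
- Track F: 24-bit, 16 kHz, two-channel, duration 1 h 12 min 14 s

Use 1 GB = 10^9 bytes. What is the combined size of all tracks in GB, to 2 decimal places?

Track A: exactly 54 minutes = 3,240 s; 37,800 × 3,240 × 1 × 2 = 244,944,000 bytes.
Track B: 37:14 (min:sec) = 2,234 s; 8,000 × 2,234 × 3 × 2 = 107,232,000 bytes.
Track C: 31 minutes 6 seconds = 1,866 s; 18,900 × 1,866 × 2 × 2 = 141,069,600 bytes.
Track D: 9:32 (min:sec) = 572 s; 11,025 × 572 × 2 × 1 = 12,612,600 bytes.
Track E: 16 min = 960 s; 64,000 × 960 × 1 × 1 = 61,440,000 bytes.
Track F: 1 h 12 min 14 s = 4,334 s; 16,000 × 4,334 × 3 × 2 = 416,064,000 bytes.
Total = 983,362,200 bytes = 0.98 GB.

0.98 GB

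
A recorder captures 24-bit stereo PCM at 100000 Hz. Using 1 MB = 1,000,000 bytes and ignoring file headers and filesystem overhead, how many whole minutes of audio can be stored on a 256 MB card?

7 minutes

Uncompressed byte rate = 100,000 × 3 × 2 = 600,000 bytes/s.
Capacity = 256 × 1,000,000 = 256,000,000 bytes.
256,000,000 / 600,000 ≈ 426.67 s → 7 minutes.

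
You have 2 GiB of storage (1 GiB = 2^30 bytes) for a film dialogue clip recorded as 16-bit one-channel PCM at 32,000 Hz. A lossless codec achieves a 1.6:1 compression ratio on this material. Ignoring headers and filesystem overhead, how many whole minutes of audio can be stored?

894 minutes

Uncompressed byte rate = 32,000 × 2 × 1 = 64,000 bytes/s.
After 1.6:1 compression, effective rate ≈ 40000 bytes/s.
Capacity = 2 × 1,073,741,824 = 2,147,483,648 bytes.
2,147,483,648 / effective rate ≈ 53687.09 s → 894 minutes.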